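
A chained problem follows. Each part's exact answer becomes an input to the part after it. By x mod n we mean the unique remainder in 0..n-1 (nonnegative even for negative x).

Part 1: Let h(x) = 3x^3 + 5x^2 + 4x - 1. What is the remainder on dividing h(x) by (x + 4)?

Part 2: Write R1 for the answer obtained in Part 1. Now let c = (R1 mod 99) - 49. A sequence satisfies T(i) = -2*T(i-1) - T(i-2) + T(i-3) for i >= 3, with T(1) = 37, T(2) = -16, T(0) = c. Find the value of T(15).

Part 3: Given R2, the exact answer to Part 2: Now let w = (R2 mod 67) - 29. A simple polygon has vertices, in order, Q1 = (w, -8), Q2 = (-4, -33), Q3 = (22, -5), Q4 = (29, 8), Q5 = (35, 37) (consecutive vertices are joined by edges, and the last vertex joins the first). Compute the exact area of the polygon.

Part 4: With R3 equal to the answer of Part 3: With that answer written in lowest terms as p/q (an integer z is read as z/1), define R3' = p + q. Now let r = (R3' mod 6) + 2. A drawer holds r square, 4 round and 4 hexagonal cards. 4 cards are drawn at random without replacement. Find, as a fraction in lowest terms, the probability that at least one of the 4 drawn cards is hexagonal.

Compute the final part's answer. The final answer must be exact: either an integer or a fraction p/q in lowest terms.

Part 1: remainder = value at the root: 3*(-4)^3 + 5*(-4)^2 + 4*(-4)^1 - 1 = (-192) + (80) + (-16) + (-1) = -129; answer -129
Part 2: R1 = -129; c = 20; T(3) = -2*(-16) - 1*(37) + 1*(20) = 15; iterating: T(3)=15, T(4)=23, T(5)=-77, T(6)=146, T(7)=-192, T(8)=161, T(9)=16, T(10)=-385, T(11)=915, T(12)=-1429, T(13)=1558, T(14)=-772, T(15)=-1443; answer -1443
Part 3: R2 = -1443; w = 2; cross terms: (2*-33 - -4*-8)=-98, (-4*-5 - 22*-33)=746, (22*8 - 29*-5)=321, (29*37 - 35*8)=793, (35*-8 - 2*37)=-354; twice the area = |1408| = 1408; area = 704; answer 704
Part 4: R3 = 704; threaded value p + q = 705; r = 5; total draws C(13,4) = 715; complement C(9,4) = 126; favorable 715 - 126 = 589; P = 589/715; answer 589/715

589/715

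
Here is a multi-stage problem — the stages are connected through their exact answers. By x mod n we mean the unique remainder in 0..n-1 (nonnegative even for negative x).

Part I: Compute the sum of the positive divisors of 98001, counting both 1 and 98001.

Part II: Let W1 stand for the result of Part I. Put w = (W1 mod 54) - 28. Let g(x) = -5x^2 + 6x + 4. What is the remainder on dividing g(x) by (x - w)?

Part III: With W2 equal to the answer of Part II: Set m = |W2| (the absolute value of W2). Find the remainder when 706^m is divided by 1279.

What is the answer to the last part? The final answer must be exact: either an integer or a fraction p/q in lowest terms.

Part I: 98001 = 3^2 * 10889; sigma = (1 + 3 + 9) * (1 + 10889) = 13 * 10890 = 141570; answer 141570
Part II: W1 = 141570; w = 8; remainder = value at the root: -5*(8)^2 + 6*(8)^1 + 4 = (-320) + (48) + (4) = -268; answer -268
Part III: W2 = -268; m = 268; squarings mod 1279: 706^1=706, 706^2=905, 706^4=465, 706^8=74, 706^16=360, 706^32=421, 706^64=739, 706^128=1267, 706^256=144; 706^268 = 706^4 * 706^8 * 706^256 = 194 (mod 1279); answer 194

194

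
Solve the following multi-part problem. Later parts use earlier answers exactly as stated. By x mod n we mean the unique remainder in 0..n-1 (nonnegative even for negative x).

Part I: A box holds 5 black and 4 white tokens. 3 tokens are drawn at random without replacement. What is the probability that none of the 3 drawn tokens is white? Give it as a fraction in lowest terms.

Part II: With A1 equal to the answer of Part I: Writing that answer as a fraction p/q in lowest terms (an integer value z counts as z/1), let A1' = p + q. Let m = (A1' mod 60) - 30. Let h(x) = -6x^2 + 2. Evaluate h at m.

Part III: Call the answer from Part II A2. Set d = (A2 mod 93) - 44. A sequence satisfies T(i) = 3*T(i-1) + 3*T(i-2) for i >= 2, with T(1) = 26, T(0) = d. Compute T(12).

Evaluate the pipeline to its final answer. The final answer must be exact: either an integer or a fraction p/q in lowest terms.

Part I: total draws C(9,3) = 84; favorable C(5,3) = 10; P = 5/42; answer 5/42
Part II: A1 = 5/42; threaded value p + q = 47; m = 17; -6*(17)^2 + 2 = (-1734) + (2) = -1732; answer -1732
Part III: A2 = -1732; d = -9; T(2) = 3*(26) + 3*(-9) = 51; iterating: T(2)=51, T(3)=231, T(4)=846, T(5)=3231, T(6)=12231, T(7)=46386, T(8)=175851, T(9)=666711, T(10)=2527686, T(11)=9583191, T(12)=36332631; answer 36332631

36332631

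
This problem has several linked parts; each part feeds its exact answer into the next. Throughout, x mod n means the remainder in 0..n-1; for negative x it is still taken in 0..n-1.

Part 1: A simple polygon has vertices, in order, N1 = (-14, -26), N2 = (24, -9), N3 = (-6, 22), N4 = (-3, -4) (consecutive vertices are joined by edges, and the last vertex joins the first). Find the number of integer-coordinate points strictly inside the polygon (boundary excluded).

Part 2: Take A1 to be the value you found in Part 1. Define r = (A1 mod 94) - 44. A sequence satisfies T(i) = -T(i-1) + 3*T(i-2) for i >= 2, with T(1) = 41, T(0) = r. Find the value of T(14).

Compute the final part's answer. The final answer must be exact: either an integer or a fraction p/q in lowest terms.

Part 1: cross terms: (-14*-9 - 24*-26)=750, (24*22 - -6*-9)=474, (-6*-4 - -3*22)=90, (-3*-26 - -14*-4)=22; twice the area = |1336| = 1336; area = 668; boundary points = 1 + 1 + 1 + 11 = 14; strictly interior points = area - boundary/2 + 1 = 662; answer 662
Part 2: A1 = 662; r = -40; T(2) = -1*(41) + 3*(-40) = -161; iterating: T(2)=-161, T(3)=284, T(4)=-767, T(5)=1619, T(6)=-3920, T(7)=8777, T(8)=-20537, T(9)=46868, T(10)=-108479, T(11)=249083, T(12)=-574520, T(13)=1321769, T(14)=-3045329; answer -3045329

-3045329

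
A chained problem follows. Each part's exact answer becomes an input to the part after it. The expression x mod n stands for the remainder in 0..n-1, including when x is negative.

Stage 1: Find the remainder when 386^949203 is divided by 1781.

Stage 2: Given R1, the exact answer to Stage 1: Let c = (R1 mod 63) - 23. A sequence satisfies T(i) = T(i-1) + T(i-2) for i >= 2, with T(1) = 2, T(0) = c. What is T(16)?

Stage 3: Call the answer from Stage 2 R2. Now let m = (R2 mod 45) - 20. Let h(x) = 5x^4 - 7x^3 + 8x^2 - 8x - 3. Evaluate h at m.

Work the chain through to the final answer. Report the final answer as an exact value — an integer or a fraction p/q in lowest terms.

Stage 1: squarings mod 1781: 386^1=386, 386^2=1173, 386^4=997, 386^8=211, 386^16=1777, 386^32=16, 386^64=256, 386^128=1420, 386^256=308, 386^512=471, 386^1024=997, 386^2048=211, 386^4096=1777, 386^8192=16, 386^16384=256, 386^32768=1420, 386^65536=308, 386^131072=471, 386^262144=997, 386^524288=211; 386^949203 = 386^1 * 386^2 * 386^16 * 386^64 * 386^128 * 386^256 * 386^512 * 386^2048 * 386^4096 * 386^8192 * 386^16384 * 386^131072 * 386^262144 * 386^524288 = 820 (mod 1781); answer 820
Stage 2: R1 = 820; c = -22; T(2) = 1*(2) + 1*(-22) = -20; iterating: T(2)=-20, T(3)=-18, T(4)=-38, T(5)=-56, T(6)=-94, T(7)=-150, T(8)=-244, T(9)=-394, T(10)=-638, T(11)=-1032, T(12)=-1670, T(13)=-2702, T(14)=-4372, T(15)=-7074, T(16)=-11446; answer -11446
Stage 3: R2 = -11446; m = 9; 5*(9)^4 - 7*(9)^3 + 8*(9)^2 - 8*(9)^1 - 3 = (32805) + (-5103) + (648) + (-72) + (-3) = 28275; answer 28275

28275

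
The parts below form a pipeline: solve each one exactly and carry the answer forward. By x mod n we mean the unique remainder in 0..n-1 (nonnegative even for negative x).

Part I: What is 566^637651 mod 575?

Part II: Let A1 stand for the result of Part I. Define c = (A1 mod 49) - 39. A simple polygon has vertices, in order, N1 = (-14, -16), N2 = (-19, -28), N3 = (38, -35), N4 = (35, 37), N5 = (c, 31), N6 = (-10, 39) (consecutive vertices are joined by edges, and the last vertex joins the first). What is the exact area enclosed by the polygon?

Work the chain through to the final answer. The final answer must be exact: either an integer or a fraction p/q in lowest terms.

6559/2

Part I: squarings mod 575: 566^1=566, 566^2=81, 566^4=236, 566^8=496, 566^16=491, 566^32=156, 566^64=186, 566^128=96, 566^256=16, 566^512=256, 566^1024=561, 566^2048=196, 566^4096=466, 566^8192=381, 566^16384=261, 566^32768=271, 566^65536=416, 566^131072=556, 566^262144=361, 566^524288=371; 566^637651 = 566^1 * 566^2 * 566^16 * 566^64 * 566^128 * 566^512 * 566^2048 * 566^4096 * 566^8192 * 566^32768 * 566^65536 * 566^524288 = 191 (mod 575); answer 191
Part II: A1 = 191; c = 5; cross terms: (-14*-28 - -19*-16)=88, (-19*-35 - 38*-28)=1729, (38*37 - 35*-35)=2631, (35*31 - 5*37)=900, (5*39 - -10*31)=505, (-10*-16 - -14*39)=706; twice the area = |6559| = 6559; area = 6559/2; answer 6559/2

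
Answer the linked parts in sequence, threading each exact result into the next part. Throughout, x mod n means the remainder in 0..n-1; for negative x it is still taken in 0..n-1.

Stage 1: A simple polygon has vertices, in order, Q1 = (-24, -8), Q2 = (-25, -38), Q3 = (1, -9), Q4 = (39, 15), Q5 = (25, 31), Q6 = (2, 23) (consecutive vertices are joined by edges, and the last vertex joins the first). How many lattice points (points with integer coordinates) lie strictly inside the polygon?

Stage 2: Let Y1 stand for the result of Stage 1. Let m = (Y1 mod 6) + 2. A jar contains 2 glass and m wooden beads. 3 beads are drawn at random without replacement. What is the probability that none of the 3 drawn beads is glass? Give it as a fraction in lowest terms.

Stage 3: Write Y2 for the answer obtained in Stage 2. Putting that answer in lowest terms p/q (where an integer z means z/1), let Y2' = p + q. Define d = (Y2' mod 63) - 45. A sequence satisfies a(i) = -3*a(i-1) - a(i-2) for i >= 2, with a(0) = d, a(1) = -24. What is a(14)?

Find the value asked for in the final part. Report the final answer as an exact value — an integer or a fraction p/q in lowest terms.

11754826

Stage 1: cross terms: (-24*-38 - -25*-8)=712, (-25*-9 - 1*-38)=263, (1*15 - 39*-9)=366, (39*31 - 25*15)=834, (25*23 - 2*31)=513, (2*-8 - -24*23)=536; twice the area = |3224| = 3224; area = 1612; boundary points = 1 + 1 + 2 + 2 + 1 + 1 = 8; strictly interior points = area - boundary/2 + 1 = 1609; answer 1609
Stage 2: Y1 = 1609; m = 3; total draws C(5,3) = 10; favorable C(3,3) = 1; P = 1/10; answer 1/10
Stage 3: Y2 = 1/10; threaded value p + q = 11; d = -34; a(2) = -3*(-24) - 1*(-34) = 106; iterating: a(2)=106, a(3)=-294, a(4)=776, a(5)=-2034, a(6)=5326, a(7)=-13944, a(8)=36506, a(9)=-95574, a(10)=250216, a(11)=-655074, a(12)=1715006, a(13)=-4489944, a(14)=11754826; answer 11754826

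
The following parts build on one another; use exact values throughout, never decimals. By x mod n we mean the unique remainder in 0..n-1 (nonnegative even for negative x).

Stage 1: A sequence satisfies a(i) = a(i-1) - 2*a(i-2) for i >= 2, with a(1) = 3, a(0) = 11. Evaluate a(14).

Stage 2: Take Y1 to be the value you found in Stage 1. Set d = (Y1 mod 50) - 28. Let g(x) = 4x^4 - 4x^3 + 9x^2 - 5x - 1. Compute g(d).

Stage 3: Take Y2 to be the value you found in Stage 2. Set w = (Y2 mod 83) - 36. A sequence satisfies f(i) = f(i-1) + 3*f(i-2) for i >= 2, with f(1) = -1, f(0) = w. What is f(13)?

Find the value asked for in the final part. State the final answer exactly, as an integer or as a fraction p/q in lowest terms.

Stage 1: a(2) = 1*(3) - 2*(11) = -19; iterating: a(2)=-19, a(3)=-25, a(4)=13, a(5)=63, a(6)=37, a(7)=-89, a(8)=-163, a(9)=15, a(10)=341, a(11)=311, a(12)=-371, a(13)=-993, a(14)=-251; answer -251
Stage 2: Y1 = -251; d = 21; 4*(21)^4 - 4*(21)^3 + 9*(21)^2 - 5*(21)^1 - 1 = (777924) + (-37044) + (3969) + (-105) + (-1) = 744743; answer 744743
Stage 3: Y2 = 744743; w = 31; f(2) = 1*(-1) + 3*(31) = 92; iterating: f(2)=92, f(3)=89, f(4)=365, f(5)=632, f(6)=1727, f(7)=3623, f(8)=8804, f(9)=19673, f(10)=46085, f(11)=105104, f(12)=243359, f(13)=558671; answer 558671

558671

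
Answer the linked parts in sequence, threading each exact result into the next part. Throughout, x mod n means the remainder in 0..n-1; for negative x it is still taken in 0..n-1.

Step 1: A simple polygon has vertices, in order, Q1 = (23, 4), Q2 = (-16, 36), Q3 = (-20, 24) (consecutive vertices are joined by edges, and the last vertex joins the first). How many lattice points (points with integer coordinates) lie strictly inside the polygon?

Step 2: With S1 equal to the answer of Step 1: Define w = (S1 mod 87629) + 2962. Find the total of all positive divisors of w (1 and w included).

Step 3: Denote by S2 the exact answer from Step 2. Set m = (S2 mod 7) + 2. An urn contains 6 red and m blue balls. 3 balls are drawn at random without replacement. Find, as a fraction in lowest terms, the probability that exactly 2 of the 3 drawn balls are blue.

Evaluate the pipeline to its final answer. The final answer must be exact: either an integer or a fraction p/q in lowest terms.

Step 1: cross terms: (23*36 - -16*4)=892, (-16*24 - -20*36)=336, (-20*4 - 23*24)=-632; twice the area = |596| = 596; area = 298; boundary points = 1 + 4 + 1 = 6; strictly interior points = area - boundary/2 + 1 = 296; answer 296
Step 2: S1 = 296; w = 3258; 3258 = 2 * 3^2 * 181; sigma = (1 + 2) * (1 + 3 + 9) * (1 + 181) = 3 * 13 * 182 = 7098; answer 7098
Step 3: S2 = 7098; m = 2; total draws C(8,3) = 56; favorable C(2,2)*C(6,1) = 6; P = 3/28; answer 3/28

3/28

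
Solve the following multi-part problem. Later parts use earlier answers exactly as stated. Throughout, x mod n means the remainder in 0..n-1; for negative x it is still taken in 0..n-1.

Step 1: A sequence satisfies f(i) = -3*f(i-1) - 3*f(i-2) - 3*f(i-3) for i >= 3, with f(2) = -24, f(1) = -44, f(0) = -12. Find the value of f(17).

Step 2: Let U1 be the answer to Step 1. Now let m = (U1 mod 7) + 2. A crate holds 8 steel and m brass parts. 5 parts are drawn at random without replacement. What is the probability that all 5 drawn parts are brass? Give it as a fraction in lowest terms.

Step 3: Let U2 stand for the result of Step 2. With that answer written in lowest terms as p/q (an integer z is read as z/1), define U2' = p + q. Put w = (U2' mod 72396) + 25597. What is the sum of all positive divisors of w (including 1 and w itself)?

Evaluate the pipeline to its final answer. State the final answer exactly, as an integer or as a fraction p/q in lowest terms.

35472

Step 1: f(3) = -3*(-24) - 3*(-44) - 3*(-12) = 240; iterating: f(3)=240, f(4)=-516, f(5)=900, f(6)=-1872, f(7)=4464, f(8)=-10476, f(9)=23652, f(10)=-52920, f(11)=119232, f(12)=-269892, f(13)=610740, f(14)=-1380240, f(15)=3118176, f(16)=-7046028, f(17)=15924276; answer 15924276
Step 2: U1 = 15924276; m = 6; total draws C(14,5) = 2002; favorable C(6,5) = 6; P = 3/1001; answer 3/1001
Step 3: U2 = 3/1001; threaded value p + q = 1004; w = 26601; 26601 = 3 * 8867; sigma = (1 + 3) * (1 + 8867) = 4 * 8868 = 35472; answer 35472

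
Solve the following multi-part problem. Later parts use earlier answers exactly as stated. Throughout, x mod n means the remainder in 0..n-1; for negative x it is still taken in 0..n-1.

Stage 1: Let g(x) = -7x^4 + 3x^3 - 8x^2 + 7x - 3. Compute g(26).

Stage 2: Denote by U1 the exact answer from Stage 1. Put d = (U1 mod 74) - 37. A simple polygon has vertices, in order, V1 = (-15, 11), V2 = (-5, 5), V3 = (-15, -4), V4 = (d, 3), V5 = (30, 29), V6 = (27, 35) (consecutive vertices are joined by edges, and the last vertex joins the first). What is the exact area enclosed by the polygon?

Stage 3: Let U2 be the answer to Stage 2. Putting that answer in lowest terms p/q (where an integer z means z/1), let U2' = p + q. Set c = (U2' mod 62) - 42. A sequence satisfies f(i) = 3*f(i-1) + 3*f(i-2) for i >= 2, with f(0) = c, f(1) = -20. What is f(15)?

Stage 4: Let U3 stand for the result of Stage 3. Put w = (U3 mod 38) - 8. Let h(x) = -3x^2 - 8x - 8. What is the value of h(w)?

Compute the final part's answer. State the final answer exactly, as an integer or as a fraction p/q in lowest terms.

-123

Stage 1: -7*(26)^4 + 3*(26)^3 - 8*(26)^2 + 7*(26)^1 - 3 = (-3198832) + (52728) + (-5408) + (182) + (-3) = -3151333; answer -3151333
Stage 2: U1 = -3151333; d = -6; cross terms: (-15*5 - -5*11)=-20, (-5*-4 - -15*5)=95, (-15*3 - -6*-4)=-69, (-6*29 - 30*3)=-264, (30*35 - 27*29)=267, (27*11 - -15*35)=822; twice the area = |831| = 831; area = 831/2; answer 831/2
Stage 3: U2 = 831/2; threaded value p + q = 833; c = -15; f(2) = 3*(-20) + 3*(-15) = -105; iterating: f(2)=-105, f(3)=-375, f(4)=-1440, f(5)=-5445, f(6)=-20655, f(7)=-78300, f(8)=-296865, f(9)=-1125495, f(10)=-4267080, f(11)=-16177725, f(12)=-61334415, f(13)=-232536420, f(14)=-881612505, f(15)=-3342446775; answer -3342446775
Stage 4: U3 = -3342446775; w = 5; -3*(5)^2 - 8*(5)^1 - 8 = (-75) + (-40) + (-8) = -123; answer -123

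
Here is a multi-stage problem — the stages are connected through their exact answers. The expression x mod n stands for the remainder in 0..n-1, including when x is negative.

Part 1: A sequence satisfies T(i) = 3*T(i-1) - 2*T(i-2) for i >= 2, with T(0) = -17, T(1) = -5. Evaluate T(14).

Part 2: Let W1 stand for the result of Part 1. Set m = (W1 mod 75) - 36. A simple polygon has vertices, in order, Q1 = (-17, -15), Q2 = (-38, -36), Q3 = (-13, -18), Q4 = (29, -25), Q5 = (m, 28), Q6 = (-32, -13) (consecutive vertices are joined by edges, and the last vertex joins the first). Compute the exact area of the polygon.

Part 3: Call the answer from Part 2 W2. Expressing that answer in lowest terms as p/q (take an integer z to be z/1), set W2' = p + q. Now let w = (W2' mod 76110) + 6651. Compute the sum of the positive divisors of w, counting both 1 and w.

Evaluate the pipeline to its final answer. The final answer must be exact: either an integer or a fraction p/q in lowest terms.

14000

Part 1: T(2) = 3*(-5) - 2*(-17) = 19; iterating: T(2)=19, T(3)=67, T(4)=163, T(5)=355, T(6)=739, T(7)=1507, T(8)=3043, T(9)=6115, T(10)=12259, T(11)=24547, T(12)=49123, T(13)=98275, T(14)=196579; answer 196579
Part 2: W1 = 196579; m = -32; cross terms: (-17*-36 - -38*-15)=42, (-38*-18 - -13*-36)=216, (-13*-25 - 29*-18)=847, (29*28 - -32*-25)=12, (-32*-13 - -32*28)=1312, (-32*-15 - -17*-13)=259; twice the area = |2688| = 2688; area = 1344; answer 1344
Part 3: W2 = 1344; threaded value p + q = 1345; w = 7996; 7996 = 2^2 * 1999; sigma = (1 + 2 + 4) * (1 + 1999) = 7 * 2000 = 14000; answer 14000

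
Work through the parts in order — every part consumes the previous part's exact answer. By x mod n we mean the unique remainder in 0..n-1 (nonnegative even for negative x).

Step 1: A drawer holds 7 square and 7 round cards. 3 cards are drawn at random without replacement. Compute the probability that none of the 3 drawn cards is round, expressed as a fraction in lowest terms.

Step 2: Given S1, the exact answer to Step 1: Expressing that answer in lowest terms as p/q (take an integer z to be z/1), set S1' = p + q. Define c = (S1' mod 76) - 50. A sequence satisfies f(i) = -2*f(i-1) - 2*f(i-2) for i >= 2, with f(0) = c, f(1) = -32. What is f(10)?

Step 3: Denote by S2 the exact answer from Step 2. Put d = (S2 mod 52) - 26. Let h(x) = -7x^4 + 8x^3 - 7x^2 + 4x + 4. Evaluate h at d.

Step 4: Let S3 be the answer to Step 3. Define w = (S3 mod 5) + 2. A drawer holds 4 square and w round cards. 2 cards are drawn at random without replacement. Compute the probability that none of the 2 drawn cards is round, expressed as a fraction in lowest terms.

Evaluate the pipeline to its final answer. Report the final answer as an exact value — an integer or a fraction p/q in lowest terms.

1/6

Step 1: total draws C(14,3) = 364; favorable C(7,3) = 35; P = 5/52; answer 5/52
Step 2: S1 = 5/52; threaded value p + q = 57; c = 7; f(2) = -2*(-32) - 2*(7) = 50; iterating: f(2)=50, f(3)=-36, f(4)=-28, f(5)=128, f(6)=-200, f(7)=144, f(8)=112, f(9)=-512, f(10)=800; answer 800
Step 3: S2 = 800; d = -6; -7*(-6)^4 + 8*(-6)^3 - 7*(-6)^2 + 4*(-6)^1 + 4 = (-9072) + (-1728) + (-252) + (-24) + (4) = -11072; answer -11072
Step 4: S3 = -11072; w = 5; total draws C(9,2) = 36; favorable C(4,2) = 6; P = 1/6; answer 1/6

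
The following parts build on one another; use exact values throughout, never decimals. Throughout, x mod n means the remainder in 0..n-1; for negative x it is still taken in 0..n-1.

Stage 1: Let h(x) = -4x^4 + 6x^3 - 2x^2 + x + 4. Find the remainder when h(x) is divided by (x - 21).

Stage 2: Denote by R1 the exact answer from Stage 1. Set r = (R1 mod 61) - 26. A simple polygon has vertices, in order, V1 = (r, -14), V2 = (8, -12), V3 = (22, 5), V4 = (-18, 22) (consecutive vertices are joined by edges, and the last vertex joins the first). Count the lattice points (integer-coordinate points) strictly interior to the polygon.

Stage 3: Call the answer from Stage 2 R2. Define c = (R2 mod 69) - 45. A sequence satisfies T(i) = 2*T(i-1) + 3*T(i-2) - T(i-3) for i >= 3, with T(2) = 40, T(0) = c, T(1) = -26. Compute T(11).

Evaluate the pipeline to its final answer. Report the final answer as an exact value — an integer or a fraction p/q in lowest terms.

Stage 1: remainder = value at the root: -4*(21)^4 + 6*(21)^3 - 2*(21)^2 + 1*(21)^1 + 4 = (-777924) + (55566) + (-882) + (21) + (4) = -723215; answer -723215
Stage 2: R1 = -723215; r = -25; cross terms: (-25*-12 - 8*-14)=412, (8*5 - 22*-12)=304, (22*22 - -18*5)=574, (-18*-14 - -25*22)=802; twice the area = |2092| = 2092; area = 1046; boundary points = 1 + 1 + 1 + 1 = 4; strictly interior points = area - boundary/2 + 1 = 1045; answer 1045
Stage 3: R2 = 1045; c = -35; T(3) = 2*(40) + 3*(-26) - 1*(-35) = 37; iterating: T(3)=37, T(4)=220, T(5)=511, T(6)=1645, T(7)=4603, T(8)=13630, T(9)=39424, T(10)=115135, T(11)=334912; answer 334912

334912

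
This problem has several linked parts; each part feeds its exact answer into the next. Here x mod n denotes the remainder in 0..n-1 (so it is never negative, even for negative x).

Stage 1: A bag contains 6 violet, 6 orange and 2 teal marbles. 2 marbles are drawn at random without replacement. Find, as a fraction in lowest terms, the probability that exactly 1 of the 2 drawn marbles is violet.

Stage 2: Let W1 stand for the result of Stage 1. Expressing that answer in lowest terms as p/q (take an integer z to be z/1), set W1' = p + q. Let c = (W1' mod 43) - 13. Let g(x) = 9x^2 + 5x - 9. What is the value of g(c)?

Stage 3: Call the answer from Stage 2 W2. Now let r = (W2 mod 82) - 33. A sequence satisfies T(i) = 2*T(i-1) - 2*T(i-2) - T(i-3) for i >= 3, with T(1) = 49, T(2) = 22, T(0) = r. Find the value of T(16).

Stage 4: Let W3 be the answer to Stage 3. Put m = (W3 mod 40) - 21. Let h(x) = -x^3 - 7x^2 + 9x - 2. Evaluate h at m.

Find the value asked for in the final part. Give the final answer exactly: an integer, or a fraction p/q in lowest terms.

-7940

Stage 1: total draws C(14,2) = 91; favorable C(6,1)*C(8,1) = 48; P = 48/91; answer 48/91
Stage 2: W1 = 48/91; threaded value p + q = 139; c = -3; 9*(-3)^2 + 5*(-3)^1 - 9 = (81) + (-15) + (-9) = 57; answer 57
Stage 3: W2 = 57; r = 24; T(3) = 2*(22) - 2*(49) - 1*(24) = -78; iterating: T(3)=-78, T(4)=-249, T(5)=-364, T(6)=-152, T(7)=673, T(8)=2014, T(9)=2834, T(10)=967, T(11)=-5748, T(12)=-16264, T(13)=-21999, T(14)=-5722, T(15)=48818, T(16)=131079; answer 131079
Stage 4: W3 = 131079; m = 18; -1*(18)^3 - 7*(18)^2 + 9*(18)^1 - 2 = (-5832) + (-2268) + (162) + (-2) = -7940; answer -7940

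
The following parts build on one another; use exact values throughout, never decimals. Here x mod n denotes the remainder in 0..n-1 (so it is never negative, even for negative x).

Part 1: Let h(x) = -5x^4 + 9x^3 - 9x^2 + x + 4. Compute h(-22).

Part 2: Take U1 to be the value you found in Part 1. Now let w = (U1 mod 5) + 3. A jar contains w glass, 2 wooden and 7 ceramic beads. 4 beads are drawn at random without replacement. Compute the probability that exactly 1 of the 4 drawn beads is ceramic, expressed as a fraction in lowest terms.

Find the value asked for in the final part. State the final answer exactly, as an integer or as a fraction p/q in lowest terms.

21/65

Part 1: -5*(-22)^4 + 9*(-22)^3 - 9*(-22)^2 + 1*(-22)^1 + 4 = (-1171280) + (-95832) + (-4356) + (-22) + (4) = -1271486; answer -1271486
Part 2: U1 = -1271486; w = 7; total draws C(16,4) = 1820; favorable C(7,1)*C(9,3) = 588; P = 21/65; answer 21/65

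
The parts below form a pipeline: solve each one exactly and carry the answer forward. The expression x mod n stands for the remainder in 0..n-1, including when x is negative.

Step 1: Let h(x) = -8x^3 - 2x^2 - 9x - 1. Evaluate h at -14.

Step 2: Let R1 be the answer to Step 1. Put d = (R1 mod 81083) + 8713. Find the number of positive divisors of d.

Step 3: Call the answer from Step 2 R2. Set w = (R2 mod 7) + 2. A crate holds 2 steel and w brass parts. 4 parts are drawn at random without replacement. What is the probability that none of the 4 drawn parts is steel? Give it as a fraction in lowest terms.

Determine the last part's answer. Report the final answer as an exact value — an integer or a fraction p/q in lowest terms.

Step 1: -8*(-14)^3 - 2*(-14)^2 - 9*(-14)^1 - 1 = (21952) + (-392) + (126) + (-1) = 21685; answer 21685
Step 2: R1 = 21685; d = 30398; 30398 = 2 * 15199; number of divisors = (1+1) * (1+1) = 4; answer 4
Step 3: R2 = 4; w = 6; total draws C(8,4) = 70; favorable C(6,4) = 15; P = 3/14; answer 3/14

3/14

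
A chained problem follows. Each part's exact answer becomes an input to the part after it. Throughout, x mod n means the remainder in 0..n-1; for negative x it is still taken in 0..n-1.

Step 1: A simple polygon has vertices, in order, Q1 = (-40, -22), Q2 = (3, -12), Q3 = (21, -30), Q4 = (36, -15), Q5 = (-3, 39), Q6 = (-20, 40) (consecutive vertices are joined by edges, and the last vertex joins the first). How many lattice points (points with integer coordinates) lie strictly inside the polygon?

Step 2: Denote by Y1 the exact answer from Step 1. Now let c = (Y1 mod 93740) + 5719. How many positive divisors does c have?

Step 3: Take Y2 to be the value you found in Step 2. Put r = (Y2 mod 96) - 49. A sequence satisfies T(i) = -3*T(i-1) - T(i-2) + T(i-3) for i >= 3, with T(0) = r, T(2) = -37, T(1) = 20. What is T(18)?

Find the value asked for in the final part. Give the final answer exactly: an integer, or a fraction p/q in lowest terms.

-22538773

Step 1: cross terms: (-40*-12 - 3*-22)=546, (3*-30 - 21*-12)=162, (21*-15 - 36*-30)=765, (36*39 - -3*-15)=1359, (-3*40 - -20*39)=660, (-20*-22 - -40*40)=2040; twice the area = |5532| = 5532; area = 2766; boundary points = 1 + 18 + 15 + 3 + 1 + 2 = 40; strictly interior points = area - boundary/2 + 1 = 2747; answer 2747
Step 2: Y1 = 2747; c = 8466; 8466 = 2 * 3 * 17 * 83; number of divisors = (1+1) * (1+1) * (1+1) * (1+1) = 16; answer 16
Step 3: Y2 = 16; r = -33; T(3) = -3*(-37) - 1*(20) + 1*(-33) = 58; iterating: T(3)=58, T(4)=-117, T(5)=256, T(6)=-593, T(7)=1406, T(8)=-3369, T(9)=8108, T(10)=-19549, T(11)=47170, T(12)=-113853, T(13)=274840, T(14)=-663497, T(15)=1601798, T(16)=-3867057, T(17)=9335876, T(18)=-22538773; answer -22538773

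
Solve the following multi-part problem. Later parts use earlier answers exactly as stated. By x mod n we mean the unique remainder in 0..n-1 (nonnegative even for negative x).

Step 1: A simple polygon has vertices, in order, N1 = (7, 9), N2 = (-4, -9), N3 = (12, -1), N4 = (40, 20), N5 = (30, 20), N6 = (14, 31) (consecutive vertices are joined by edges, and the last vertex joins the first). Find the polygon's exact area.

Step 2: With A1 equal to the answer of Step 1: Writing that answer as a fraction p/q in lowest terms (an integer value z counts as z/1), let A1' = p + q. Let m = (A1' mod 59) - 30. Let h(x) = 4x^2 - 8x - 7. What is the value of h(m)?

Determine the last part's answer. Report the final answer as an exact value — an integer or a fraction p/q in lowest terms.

-7

Step 1: cross terms: (7*-9 - -4*9)=-27, (-4*-1 - 12*-9)=112, (12*20 - 40*-1)=280, (40*20 - 30*20)=200, (30*31 - 14*20)=650, (14*9 - 7*31)=-91; twice the area = |1124| = 1124; area = 562; answer 562
Step 2: A1 = 562; threaded value p + q = 563; m = 2; 4*(2)^2 - 8*(2)^1 - 7 = (16) + (-16) + (-7) = -7; answer -7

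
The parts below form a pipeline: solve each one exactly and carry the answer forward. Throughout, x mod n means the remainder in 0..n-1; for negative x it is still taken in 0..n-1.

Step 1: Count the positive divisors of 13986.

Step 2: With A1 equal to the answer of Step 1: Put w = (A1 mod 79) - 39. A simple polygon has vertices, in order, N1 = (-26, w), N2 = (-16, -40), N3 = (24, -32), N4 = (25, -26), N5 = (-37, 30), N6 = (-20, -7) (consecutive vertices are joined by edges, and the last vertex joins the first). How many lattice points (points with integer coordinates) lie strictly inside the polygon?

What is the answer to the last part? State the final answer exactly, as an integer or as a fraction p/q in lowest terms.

1582

Step 1: 13986 = 2 * 3^3 * 7 * 37; number of divisors = (1+1) * (3+1) * (1+1) * (1+1) = 32; answer 32
Step 2: A1 = 32; w = -7; cross terms: (-26*-40 - -16*-7)=928, (-16*-32 - 24*-40)=1472, (24*-26 - 25*-32)=176, (25*30 - -37*-26)=-212, (-37*-7 - -20*30)=859, (-20*-7 - -26*-7)=-42; twice the area = |3181| = 3181; area = 3181/2; boundary points = 1 + 8 + 1 + 2 + 1 + 6 = 19; strictly interior points = area - boundary/2 + 1 = 1582; answer 1582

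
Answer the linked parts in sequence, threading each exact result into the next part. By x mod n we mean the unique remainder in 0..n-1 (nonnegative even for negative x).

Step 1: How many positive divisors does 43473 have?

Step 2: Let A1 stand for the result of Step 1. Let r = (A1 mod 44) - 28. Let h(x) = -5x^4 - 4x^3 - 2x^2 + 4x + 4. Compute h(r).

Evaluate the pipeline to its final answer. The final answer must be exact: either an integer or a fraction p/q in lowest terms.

Step 1: 43473 = 3 * 43 * 337; number of divisors = (1+1) * (1+1) * (1+1) = 8; answer 8
Step 2: A1 = 8; r = -20; -5*(-20)^4 - 4*(-20)^3 - 2*(-20)^2 + 4*(-20)^1 + 4 = (-800000) + (32000) + (-800) + (-80) + (4) = -768876; answer -768876

-768876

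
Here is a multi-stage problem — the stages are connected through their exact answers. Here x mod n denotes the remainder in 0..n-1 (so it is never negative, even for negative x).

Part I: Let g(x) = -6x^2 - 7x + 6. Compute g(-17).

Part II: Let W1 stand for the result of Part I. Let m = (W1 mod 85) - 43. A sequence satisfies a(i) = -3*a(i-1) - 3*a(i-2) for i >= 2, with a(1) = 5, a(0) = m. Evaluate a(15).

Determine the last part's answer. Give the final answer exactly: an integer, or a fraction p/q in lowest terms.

-220887

Part I: -6*(-17)^2 - 7*(-17)^1 + 6 = (-1734) + (119) + (6) = -1609; answer -1609
Part II: W1 = -1609; m = -37; a(2) = -3*(5) - 3*(-37) = 96; iterating: a(2)=96, a(3)=-303, a(4)=621, a(5)=-954, a(6)=999, a(7)=-135, a(8)=-2592, a(9)=8181, a(10)=-16767, a(11)=25758, a(12)=-26973, a(13)=3645, a(14)=69984, a(15)=-220887; answer -220887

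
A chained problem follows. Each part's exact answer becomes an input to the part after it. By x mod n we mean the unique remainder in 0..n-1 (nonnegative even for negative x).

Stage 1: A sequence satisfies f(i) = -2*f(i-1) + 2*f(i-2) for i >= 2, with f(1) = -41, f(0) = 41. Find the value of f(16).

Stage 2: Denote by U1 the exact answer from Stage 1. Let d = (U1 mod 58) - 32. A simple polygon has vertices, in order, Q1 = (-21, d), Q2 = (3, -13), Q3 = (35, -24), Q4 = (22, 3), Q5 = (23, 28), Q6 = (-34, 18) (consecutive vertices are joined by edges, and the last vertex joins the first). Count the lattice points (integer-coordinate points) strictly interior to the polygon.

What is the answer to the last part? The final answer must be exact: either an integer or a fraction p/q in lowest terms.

2232

Stage 1: f(2) = -2*(-41) + 2*(41) = 164; iterating: f(2)=164, f(3)=-410, f(4)=1148, f(5)=-3116, f(6)=8528, f(7)=-23288, f(8)=63632, f(9)=-173840, f(10)=474944, f(11)=-1297568, f(12)=3545024, f(13)=-9685184, f(14)=26460416, f(15)=-72291200, f(16)=197503232; answer 197503232
Stage 2: U1 = 197503232; d = -24; cross terms: (-21*-13 - 3*-24)=345, (3*-24 - 35*-13)=383, (35*3 - 22*-24)=633, (22*28 - 23*3)=547, (23*18 - -34*28)=1366, (-34*-24 - -21*18)=1194; twice the area = |4468| = 4468; area = 2234; boundary points = 1 + 1 + 1 + 1 + 1 + 1 = 6; strictly interior points = area - boundary/2 + 1 = 2232; answer 2232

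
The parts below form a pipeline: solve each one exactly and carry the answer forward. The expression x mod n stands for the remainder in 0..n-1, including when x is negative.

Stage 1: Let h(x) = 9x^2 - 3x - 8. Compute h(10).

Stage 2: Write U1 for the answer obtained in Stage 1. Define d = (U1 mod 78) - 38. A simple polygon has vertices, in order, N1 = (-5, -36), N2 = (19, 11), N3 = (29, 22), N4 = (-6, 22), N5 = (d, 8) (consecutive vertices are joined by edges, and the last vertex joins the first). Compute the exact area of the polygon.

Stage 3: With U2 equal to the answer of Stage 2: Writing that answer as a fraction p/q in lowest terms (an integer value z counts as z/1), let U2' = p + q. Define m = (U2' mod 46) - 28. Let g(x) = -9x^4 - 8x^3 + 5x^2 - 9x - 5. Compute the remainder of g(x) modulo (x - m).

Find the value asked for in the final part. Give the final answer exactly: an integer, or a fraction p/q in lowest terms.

Stage 1: 9*(10)^2 - 3*(10)^1 - 8 = (900) + (-30) + (-8) = 862; answer 862
Stage 2: U1 = 862; d = -34; cross terms: (-5*11 - 19*-36)=629, (19*22 - 29*11)=99, (29*22 - -6*22)=770, (-6*8 - -34*22)=700, (-34*-36 - -5*8)=1264; twice the area = |3462| = 3462; area = 1731; answer 1731
Stage 3: U2 = 1731; threaded value p + q = 1732; m = 2; remainder = value at the root: -9*(2)^4 - 8*(2)^3 + 5*(2)^2 - 9*(2)^1 - 5 = (-144) + (-64) + (20) + (-18) + (-5) = -211; answer -211

-211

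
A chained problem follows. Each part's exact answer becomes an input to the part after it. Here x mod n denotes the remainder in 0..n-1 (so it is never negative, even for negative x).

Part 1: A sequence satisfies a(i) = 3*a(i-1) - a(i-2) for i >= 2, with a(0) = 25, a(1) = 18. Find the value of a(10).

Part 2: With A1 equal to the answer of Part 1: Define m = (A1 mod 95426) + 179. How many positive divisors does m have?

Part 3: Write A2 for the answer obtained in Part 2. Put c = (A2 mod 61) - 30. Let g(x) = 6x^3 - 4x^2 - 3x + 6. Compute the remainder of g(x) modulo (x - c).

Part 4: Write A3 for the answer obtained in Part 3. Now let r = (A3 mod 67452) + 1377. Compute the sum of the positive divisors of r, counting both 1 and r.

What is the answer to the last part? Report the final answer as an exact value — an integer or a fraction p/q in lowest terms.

1524

Part 1: a(2) = 3*(18) - 1*(25) = 29; iterating: a(2)=29, a(3)=69, a(4)=178, a(5)=465, a(6)=1217, a(7)=3186, a(8)=8341, a(9)=21837, a(10)=57170; answer 57170
Part 2: A1 = 57170; m = 57349; 57349 is prime, so its only divisors are 1 and 57349; count = 2; answer 2
Part 3: A2 = 2; c = -28; remainder = value at the root: 6*(-28)^3 - 4*(-28)^2 - 3*(-28)^1 + 6 = (-131712) + (-3136) + (84) + (6) = -134758; answer -134758
Part 4: A3 = -134758; r = 1523; 1523 is prime, so its only divisors are 1 and 1523; sigma = 1 + 1523 = 1524; answer 1524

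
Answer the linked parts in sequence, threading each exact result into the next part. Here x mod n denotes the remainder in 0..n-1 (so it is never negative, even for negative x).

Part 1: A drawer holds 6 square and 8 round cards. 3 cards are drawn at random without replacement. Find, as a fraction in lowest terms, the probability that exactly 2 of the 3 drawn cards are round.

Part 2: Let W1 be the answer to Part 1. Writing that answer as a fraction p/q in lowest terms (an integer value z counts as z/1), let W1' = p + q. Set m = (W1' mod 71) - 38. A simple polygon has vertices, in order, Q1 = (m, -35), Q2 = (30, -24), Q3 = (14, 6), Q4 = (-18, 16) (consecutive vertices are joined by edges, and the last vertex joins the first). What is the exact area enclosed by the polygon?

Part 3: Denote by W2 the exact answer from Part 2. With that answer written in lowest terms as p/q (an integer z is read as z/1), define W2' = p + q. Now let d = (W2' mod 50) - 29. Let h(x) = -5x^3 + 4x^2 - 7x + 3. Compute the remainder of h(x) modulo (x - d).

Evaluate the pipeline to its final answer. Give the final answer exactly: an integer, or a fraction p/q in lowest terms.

Part 1: total draws C(14,3) = 364; favorable C(8,2)*C(6,1) = 168; P = 6/13; answer 6/13
Part 2: W1 = 6/13; threaded value p + q = 19; m = -19; cross terms: (-19*-24 - 30*-35)=1506, (30*6 - 14*-24)=516, (14*16 - -18*6)=332, (-18*-35 - -19*16)=934; twice the area = |3288| = 3288; area = 1644; answer 1644
Part 3: W2 = 1644; threaded value p + q = 1645; d = 16; remainder = value at the root: -5*(16)^3 + 4*(16)^2 - 7*(16)^1 + 3 = (-20480) + (1024) + (-112) + (3) = -19565; answer -19565

-19565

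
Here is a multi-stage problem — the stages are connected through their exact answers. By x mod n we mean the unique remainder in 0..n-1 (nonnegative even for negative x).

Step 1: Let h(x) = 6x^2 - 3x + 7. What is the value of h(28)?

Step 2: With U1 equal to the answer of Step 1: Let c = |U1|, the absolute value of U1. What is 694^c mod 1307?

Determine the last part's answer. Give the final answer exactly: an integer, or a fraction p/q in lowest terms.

655

Step 1: 6*(28)^2 - 3*(28)^1 + 7 = (4704) + (-84) + (7) = 4627; answer 4627
Step 2: U1 = 4627; c = 4627; squarings mod 1307: 694^1=694, 694^2=660, 694^4=369, 694^8=233, 694^16=702, 694^32=65, 694^64=304, 694^128=926, 694^256=84, 694^512=521, 694^1024=892, 694^2048=1008, 694^4096=525; 694^4627 = 694^1 * 694^2 * 694^16 * 694^512 * 694^4096 = 655 (mod 1307); answer 655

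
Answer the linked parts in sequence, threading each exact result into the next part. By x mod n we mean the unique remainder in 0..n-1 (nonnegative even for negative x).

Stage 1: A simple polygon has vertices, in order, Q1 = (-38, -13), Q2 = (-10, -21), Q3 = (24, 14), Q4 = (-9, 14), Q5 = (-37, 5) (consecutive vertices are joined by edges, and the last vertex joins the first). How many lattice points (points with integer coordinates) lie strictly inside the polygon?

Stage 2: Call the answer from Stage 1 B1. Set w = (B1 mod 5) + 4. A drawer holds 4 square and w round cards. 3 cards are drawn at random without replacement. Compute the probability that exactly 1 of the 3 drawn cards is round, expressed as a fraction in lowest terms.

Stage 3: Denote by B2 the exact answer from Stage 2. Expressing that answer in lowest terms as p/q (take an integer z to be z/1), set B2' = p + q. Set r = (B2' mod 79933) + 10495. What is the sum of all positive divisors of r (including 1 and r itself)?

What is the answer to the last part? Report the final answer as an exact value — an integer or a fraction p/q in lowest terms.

13824

Stage 1: cross terms: (-38*-21 - -10*-13)=668, (-10*14 - 24*-21)=364, (24*14 - -9*14)=462, (-9*5 - -37*14)=473, (-37*-13 - -38*5)=671; twice the area = |2638| = 2638; area = 1319; boundary points = 4 + 1 + 33 + 1 + 1 = 40; strictly interior points = area - boundary/2 + 1 = 1300; answer 1300
Stage 2: B1 = 1300; w = 4; total draws C(8,3) = 56; favorable C(4,1)*C(4,2) = 24; P = 3/7; answer 3/7
Stage 3: B2 = 3/7; threaded value p + q = 10; r = 10505; 10505 = 5 * 11 * 191; sigma = (1 + 5) * (1 + 11) * (1 + 191) = 6 * 12 * 192 = 13824; answer 13824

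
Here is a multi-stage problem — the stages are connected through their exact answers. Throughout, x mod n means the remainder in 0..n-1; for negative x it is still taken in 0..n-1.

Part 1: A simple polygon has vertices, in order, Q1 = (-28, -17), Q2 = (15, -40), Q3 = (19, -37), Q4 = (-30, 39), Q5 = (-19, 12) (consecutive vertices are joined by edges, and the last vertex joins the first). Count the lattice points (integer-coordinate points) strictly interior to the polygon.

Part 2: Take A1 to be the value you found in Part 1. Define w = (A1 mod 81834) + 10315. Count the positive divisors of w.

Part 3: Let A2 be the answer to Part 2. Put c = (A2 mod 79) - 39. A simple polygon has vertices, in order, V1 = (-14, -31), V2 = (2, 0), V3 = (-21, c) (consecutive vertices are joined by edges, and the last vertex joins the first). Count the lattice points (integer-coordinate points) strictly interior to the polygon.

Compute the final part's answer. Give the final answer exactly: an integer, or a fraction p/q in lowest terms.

140

Part 1: cross terms: (-28*-40 - 15*-17)=1375, (15*-37 - 19*-40)=205, (19*39 - -30*-37)=-369, (-30*12 - -19*39)=381, (-19*-17 - -28*12)=659; twice the area = |2251| = 2251; area = 2251/2; boundary points = 1 + 1 + 1 + 1 + 1 = 5; strictly interior points = area - boundary/2 + 1 = 1124; answer 1124
Part 2: A1 = 1124; w = 11439; 11439 = 3^2 * 31 * 41; number of divisors = (2+1) * (1+1) * (1+1) = 12; answer 12
Part 3: A2 = 12; c = -27; cross terms: (-14*0 - 2*-31)=62, (2*-27 - -21*0)=-54, (-21*-31 - -14*-27)=273; twice the area = |281| = 281; area = 281/2; boundary points = 1 + 1 + 1 = 3; strictly interior points = area - boundary/2 + 1 = 140; answer 140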